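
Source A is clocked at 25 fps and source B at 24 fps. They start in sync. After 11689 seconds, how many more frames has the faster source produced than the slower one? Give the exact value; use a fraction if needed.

11689 frames

A emits 25 × 11689 = 292225 frames; B emits 24 × 11689 = 280536.
Difference = 11689 frames; B is behind A.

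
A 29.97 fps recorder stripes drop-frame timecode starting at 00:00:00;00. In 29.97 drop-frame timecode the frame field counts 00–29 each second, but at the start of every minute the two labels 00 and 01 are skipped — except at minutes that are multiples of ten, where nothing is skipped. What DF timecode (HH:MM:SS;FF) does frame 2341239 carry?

Ten DF minutes hold 17982 frames, so frame 2341239 lies in block 130 (frames 2337660–2355641) with 3579 frames into that block.
The block's first minute is 1800 frames and the rest 1798 each; 3579 frames reaches minute 1, so 130 × 18 + 1 × 2 = 2342 labels have been skipped so far.
Adding those back, label number 2341239 + 2342 = 2343581 at 30 labels/s is 78119 s + 11 f = 21 h 41 min 59 s frame 11, i.e. 21:41:59;11.

21:41:59;11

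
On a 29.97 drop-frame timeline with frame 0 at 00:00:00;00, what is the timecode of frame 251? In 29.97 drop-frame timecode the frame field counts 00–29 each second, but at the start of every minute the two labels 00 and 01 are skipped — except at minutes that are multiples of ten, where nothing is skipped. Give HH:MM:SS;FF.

Each 10-minute DF block holds 10 × 60 × 30 − 9 × 2 = 17982 frames. 251 ÷ 17982 → 0 full blocks, remainder 251.
Within the partial block the first minute is 1800 frames and each further minute 1798, so 0 further minute boundaries passed. Total skipped labels = 18 × 0 + 2 × 0 = 0.
Non-drop label index = 251 + 0 = 251; at 30 labels/s that is 00:00:08:11, i.e. DF 00:00:08;11.

00:00:08;11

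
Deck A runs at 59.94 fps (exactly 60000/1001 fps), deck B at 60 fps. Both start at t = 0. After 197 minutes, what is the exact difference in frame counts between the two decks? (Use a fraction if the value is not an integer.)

709200/1001 frames

197 min = 11820 s.
A emits 60000/1001 × 11820 = 709200000/1001 frames; B emits 60 × 11820 = 709200.
Difference = 709200/1001 frames (≈ 708.4915); B is ahead of A.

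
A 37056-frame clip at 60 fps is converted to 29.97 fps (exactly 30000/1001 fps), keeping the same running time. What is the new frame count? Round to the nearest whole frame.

18509 frames

Frames at target rate = 37056 × (30000/1001) / (60) = 18528000/1001 ≈ 18509.491.
Nearest whole frame: 18509.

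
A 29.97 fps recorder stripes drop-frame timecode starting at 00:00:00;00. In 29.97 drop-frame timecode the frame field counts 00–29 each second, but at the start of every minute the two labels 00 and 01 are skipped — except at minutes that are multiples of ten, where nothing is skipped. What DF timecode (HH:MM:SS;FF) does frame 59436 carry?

Ten DF minutes hold 17982 frames, so frame 59436 lies in block 3 (frames 53946–71927) with 5490 frames into that block.
The block's first minute is 1800 frames and the rest 1798 each; 5490 frames reaches minute 3, so 3 × 18 + 3 × 2 = 60 labels have been skipped so far.
Adding those back, label number 59436 + 60 = 59496 at 30 labels/s is 1983 s + 6 f = 0 h 33 min 3 s frame 6, i.e. 00:33:03;06.

00:33:03;06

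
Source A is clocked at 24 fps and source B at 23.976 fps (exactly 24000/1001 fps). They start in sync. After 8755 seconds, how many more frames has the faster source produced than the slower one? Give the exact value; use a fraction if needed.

210120/1001 frames

A emits 24 × 8755 = 210120 frames; B emits 24000/1001 × 8755 = 210120000/1001.
Difference = 210120/1001 frames (≈ 209.9101); B is behind A.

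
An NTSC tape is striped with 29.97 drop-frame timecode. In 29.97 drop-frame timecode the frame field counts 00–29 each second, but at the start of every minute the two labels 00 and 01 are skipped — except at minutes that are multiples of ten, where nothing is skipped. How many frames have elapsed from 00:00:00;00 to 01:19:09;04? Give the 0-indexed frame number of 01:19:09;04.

Complete 10-minute blocks: 7, each 17982 frames → 125874.
Remaining 9 whole minutes in the current block: 1800 + 8 × 1798 = 16184 frames.
Within the current minute: 9 × 30 + 4 − 2 = 272 (labels ;00/;01 skipped at this minute). Total = 125874 + 16184 + 272 = 142330.

142330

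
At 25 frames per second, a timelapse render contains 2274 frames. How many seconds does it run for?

Running time = 2274 / (25) = 90.96 s.

90.96 seconds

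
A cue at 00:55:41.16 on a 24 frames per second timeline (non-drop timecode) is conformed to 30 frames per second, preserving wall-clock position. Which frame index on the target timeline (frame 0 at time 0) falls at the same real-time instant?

Source frame index: (0×3600 + 55×60 + 41) × 24 + 16 = 80200.
Real time: 80200 / (24) = 10025/3 s.
Target frame: (10025/3) × (30) = 100250.

frame 100250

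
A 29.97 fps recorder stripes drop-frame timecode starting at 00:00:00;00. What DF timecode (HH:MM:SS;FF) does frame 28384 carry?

Each 10-minute DF block holds 10 × 60 × 30 − 9 × 2 = 17982 frames. 28384 ÷ 17982 → 1 full block, remainder 10402.
Within the partial block the first minute is 1800 frames and each further minute 1798, so 5 further minute boundaries passed. Total skipped labels = 18 × 1 + 2 × 5 = 28.
Non-drop label index = 28384 + 28 = 28412; at 30 labels/s that is 00:15:47:02, i.e. DF 00:15:47;02.

00:15:47;02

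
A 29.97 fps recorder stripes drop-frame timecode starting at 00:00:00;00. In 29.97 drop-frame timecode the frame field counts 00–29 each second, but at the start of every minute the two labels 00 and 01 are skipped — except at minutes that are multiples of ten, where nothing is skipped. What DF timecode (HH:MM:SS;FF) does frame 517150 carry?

Each 10-minute DF block holds 10 × 60 × 30 − 9 × 2 = 17982 frames. 517150 ÷ 17982 → 28 full blocks, remainder 13654.
Within the partial block the first minute is 1800 frames and each further minute 1798, so 7 further minute boundaries passed. Total skipped labels = 18 × 28 + 2 × 7 = 518.
Non-drop label index = 517150 + 518 = 517668; at 30 labels/s that is 04:47:35:18, i.e. DF 04:47:35;18.

04:47:35;18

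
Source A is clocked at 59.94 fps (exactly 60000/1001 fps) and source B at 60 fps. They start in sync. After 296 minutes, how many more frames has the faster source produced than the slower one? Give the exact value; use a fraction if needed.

1065600/1001 frames

296 min = 17760 s.
A emits 60000/1001 × 17760 = 1065600000/1001 frames; B emits 60 × 17760 = 1065600.
Difference = 1065600/1001 frames (≈ 1064.5355); B is ahead of A.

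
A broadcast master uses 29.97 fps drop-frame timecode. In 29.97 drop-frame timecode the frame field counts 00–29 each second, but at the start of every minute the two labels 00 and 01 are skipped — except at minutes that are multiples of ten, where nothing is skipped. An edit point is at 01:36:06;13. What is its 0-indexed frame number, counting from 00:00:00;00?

As if non-drop at 30 labels/s: (1 × 3600 + 36 × 60 + 6) × 30 + 13 = 172993.
Minute boundaries passed: 96; those not divisible by 10: 96 − 9 = 87; dropped labels = 2 × 87 = 174.
Actual frame index = 172993 − 174 = 172819.

172819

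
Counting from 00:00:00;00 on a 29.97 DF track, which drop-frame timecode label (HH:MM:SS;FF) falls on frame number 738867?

06:50:53;15

Ten DF minutes hold 17982 frames, so frame 738867 lies in block 41 (frames 737262–755243) with 1605 frames into that block.
The block's first minute is 1800 frames and the rest 1798 each; 1605 frames reaches minute 0, so 41 × 18 + 0 × 2 = 738 labels have been skipped so far.
Adding those back, label number 738867 + 738 = 739605 at 30 labels/s is 24653 s + 15 f = 6 h 50 min 53 s frame 15, i.e. 06:50:53;15.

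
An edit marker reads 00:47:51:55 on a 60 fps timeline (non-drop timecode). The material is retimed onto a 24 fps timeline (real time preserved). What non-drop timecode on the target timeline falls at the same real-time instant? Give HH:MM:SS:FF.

00:47:51:22

Source frame index: (0×3600 + 47×60 + 51) × 60 + 55 = 172315.
Real time: 172315 / (60) = 34463/12 s.
Target frame: (34463/12) × (24) = 68926.
At 24 labels/s: frame 68926 → 00:47:51:22.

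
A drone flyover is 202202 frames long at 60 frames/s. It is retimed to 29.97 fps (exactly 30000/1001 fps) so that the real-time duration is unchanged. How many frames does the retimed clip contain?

Target frames = source frames × (target rate / source rate) = 202202 × (30000/1001)/(60) = 202202 × 500/1001 = 101000.

101000 frames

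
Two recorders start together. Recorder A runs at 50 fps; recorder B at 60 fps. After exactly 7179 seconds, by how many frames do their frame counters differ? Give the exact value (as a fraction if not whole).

A emits 50 × 7179 = 358950 frames; B emits 60 × 7179 = 430740.
Difference = 71790 frames; B is ahead of A.

71790 frames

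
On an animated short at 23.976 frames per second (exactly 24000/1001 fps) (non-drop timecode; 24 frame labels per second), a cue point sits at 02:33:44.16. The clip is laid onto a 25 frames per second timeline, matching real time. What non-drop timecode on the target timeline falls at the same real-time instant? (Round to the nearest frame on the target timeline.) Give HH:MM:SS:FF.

Source frame index: (2×3600 + 33×60 + 44) × 24 + 16 = 221392.
Real time: 221392 / (24000/1001) = 13850837/1500 s.
Target frame: (13850837/1500) × (25) = 13850837/60 ≈ 230847.283 → 230847.
At 25 labels/s: frame 230847 → 02:33:53:22.

02:33:53:22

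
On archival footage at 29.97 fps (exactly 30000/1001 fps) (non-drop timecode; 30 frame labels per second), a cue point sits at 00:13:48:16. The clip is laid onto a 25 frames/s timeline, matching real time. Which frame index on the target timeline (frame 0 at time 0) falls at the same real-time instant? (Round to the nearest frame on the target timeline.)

Source frame index: (0×3600 + 13×60 + 48) × 30 + 16 = 24856.
Real time: 24856 / (30000/1001) = 3110107/3750 s.
Target frame: (3110107/3750) × (25) = 3110107/150 ≈ 20734.047 → 20734.

frame 20734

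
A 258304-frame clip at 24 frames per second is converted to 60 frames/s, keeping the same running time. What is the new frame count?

Target frames = source frames × (target rate / source rate) = 258304 × (60)/(24) = 258304 × 5/2 = 645760.

645760 frames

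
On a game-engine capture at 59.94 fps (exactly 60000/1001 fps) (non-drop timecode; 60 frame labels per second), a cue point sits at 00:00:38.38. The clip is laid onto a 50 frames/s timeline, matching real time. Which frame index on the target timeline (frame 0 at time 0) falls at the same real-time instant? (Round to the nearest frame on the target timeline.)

frame 1934

Source frame index: (0×3600 + 0×60 + 38) × 60 + 38 = 2318.
Real time: 2318 / (60000/1001) = 1160159/30000 s.
Target frame: (1160159/30000) × (50) = 1160159/600 ≈ 1933.598 → 1934.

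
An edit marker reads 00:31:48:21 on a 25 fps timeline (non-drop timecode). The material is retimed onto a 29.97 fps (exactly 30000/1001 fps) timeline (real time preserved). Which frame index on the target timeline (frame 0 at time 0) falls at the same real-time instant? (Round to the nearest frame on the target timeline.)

frame 57208

Source frame index: (0×3600 + 31×60 + 48) × 25 + 21 = 47721.
Real time: 47721 / (25) = 47721/25 s.
Target frame: (47721/25) × (30000/1001) = 57265200/1001 ≈ 57207.992 → 57208.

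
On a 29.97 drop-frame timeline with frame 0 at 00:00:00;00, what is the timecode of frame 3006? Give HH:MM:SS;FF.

00:01:40;08

Ten DF minutes hold 17982 frames, so frame 3006 lies in block 0 (frames 0–17981) with 3006 frames into that block.
The block's first minute is 1800 frames and the rest 1798 each; 3006 frames reaches minute 1, so 0 × 18 + 1 × 2 = 2 labels have been skipped so far.
Adding those back, label number 3006 + 2 = 3008 at 30 labels/s is 100 s + 8 f = 0 h 1 min 40 s frame 8, i.e. 00:01:40;08.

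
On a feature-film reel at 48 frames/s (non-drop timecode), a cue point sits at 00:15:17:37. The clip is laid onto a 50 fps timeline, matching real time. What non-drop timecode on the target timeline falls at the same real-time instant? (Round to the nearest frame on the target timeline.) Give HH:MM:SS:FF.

00:15:17:39

Source frame index: (0×3600 + 15×60 + 17) × 48 + 37 = 44053.
Real time: 44053 / (48) = 44053/48 s.
Target frame: (44053/48) × (50) = 1101325/24 ≈ 45888.542 → 45889.
At 50 labels/s: frame 45889 → 00:15:17:39.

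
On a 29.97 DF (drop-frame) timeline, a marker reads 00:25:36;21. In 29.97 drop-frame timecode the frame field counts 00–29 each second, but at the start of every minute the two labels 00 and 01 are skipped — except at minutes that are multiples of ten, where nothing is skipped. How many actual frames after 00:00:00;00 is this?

Complete 10-minute blocks: 2, each 17982 frames → 35964.
Remaining 5 whole minutes in the current block: 1800 + 4 × 1798 = 8992 frames.
Within the current minute: 36 × 30 + 21 − 2 = 1099 (labels ;00/;01 skipped at this minute). Total = 35964 + 8992 + 1099 = 46055.

46055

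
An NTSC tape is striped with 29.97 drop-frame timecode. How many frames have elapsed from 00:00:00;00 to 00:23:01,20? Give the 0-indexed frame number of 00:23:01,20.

41408

As if non-drop at 30 labels/s: (0 × 3600 + 23 × 60 + 1) × 30 + 20 = 41450.
Minute boundaries passed: 23; those not divisible by 10: 23 − 2 = 21; dropped labels = 2 × 21 = 42.
Actual frame index = 41450 − 42 = 41408.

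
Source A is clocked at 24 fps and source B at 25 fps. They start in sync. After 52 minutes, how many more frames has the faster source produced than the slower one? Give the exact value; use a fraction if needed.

3120 frames

52 min = 3120 s.
A emits 24 × 3120 = 74880 frames; B emits 25 × 3120 = 78000.
Difference = 3120 frames; B is ahead of A.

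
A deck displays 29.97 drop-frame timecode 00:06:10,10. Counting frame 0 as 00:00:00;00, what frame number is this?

11098

As if non-drop at 30 labels/s: (0 × 3600 + 6 × 60 + 10) × 30 + 10 = 11110.
Minute boundaries passed: 6; those not divisible by 10: 6 − 0 = 6; dropped labels = 2 × 6 = 12.
Actual frame index = 11110 − 12 = 11098.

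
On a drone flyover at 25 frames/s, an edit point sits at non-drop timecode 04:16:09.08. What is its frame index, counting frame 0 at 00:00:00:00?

Total seconds to the label: (4 × 3600 + 16 × 60 + 9) = 15369.
Frame index = 15369 × 25 + 8 = 384233.

384233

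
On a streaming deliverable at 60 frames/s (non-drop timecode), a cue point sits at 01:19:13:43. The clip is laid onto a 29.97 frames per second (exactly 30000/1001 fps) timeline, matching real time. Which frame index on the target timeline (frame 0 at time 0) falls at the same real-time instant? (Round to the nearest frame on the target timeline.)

Source frame index: (1×3600 + 19×60 + 13) × 60 + 43 = 285223.
Real time: 285223 / (60) = 285223/60 s.
Target frame: (285223/60) × (30000/1001) = 142611500/1001 ≈ 142469.031 → 142469.

frame 142469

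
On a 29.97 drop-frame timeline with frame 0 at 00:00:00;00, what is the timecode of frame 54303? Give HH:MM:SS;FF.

Ten DF minutes hold 17982 frames, so frame 54303 lies in block 3 (frames 53946–71927) with 357 frames into that block.
The block's first minute is 1800 frames and the rest 1798 each; 357 frames reaches minute 0, so 3 × 18 + 0 × 2 = 54 labels have been skipped so far.
Adding those back, label number 54303 + 54 = 54357 at 30 labels/s is 1811 s + 27 f = 0 h 30 min 11 s frame 27, i.e. 00:30:11;27.

00:30:11;27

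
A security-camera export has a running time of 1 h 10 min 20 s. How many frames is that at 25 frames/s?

1 h 10 min 20 s = 4220 s.
Frames = 4220 × 25 = 105500.

105500 frames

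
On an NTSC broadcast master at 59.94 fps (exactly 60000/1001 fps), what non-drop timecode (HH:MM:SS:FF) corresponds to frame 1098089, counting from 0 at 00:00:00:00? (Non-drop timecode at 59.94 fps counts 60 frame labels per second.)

05:05:01:29

1098089 ÷ 60 = 18301 full seconds, remainder 29 frames.
18301 s = 5 h 5 min 1 s.
Timecode: 05:05:01:29.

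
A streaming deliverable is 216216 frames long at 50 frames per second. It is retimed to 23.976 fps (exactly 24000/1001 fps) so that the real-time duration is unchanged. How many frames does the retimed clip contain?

103680 frames

Target frames = source frames × (target rate / source rate) = 216216 × (24000/1001)/(50) = 216216 × 480/1001 = 103680.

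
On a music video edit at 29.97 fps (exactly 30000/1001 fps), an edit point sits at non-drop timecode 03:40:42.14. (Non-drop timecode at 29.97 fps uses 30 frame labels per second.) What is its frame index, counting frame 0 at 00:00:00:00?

frame 397274

Total seconds to the label: (3 × 3600 + 40 × 60 + 42) = 13242.
Frame index = 13242 × 30 + 14 = 397274.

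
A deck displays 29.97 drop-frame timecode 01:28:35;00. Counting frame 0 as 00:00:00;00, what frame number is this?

159290

Complete 10-minute blocks: 8, each 17982 frames → 143856.
Remaining 8 whole minutes in the current block: 1800 + 7 × 1798 = 14386 frames.
Within the current minute: 35 × 30 + 0 − 2 = 1048 (labels ;00/;01 skipped at this minute). Total = 143856 + 14386 + 1048 = 159290.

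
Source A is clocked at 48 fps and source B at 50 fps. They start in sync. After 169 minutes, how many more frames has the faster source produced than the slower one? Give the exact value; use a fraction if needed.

169 min = 10140 s.
A emits 48 × 10140 = 486720 frames; B emits 50 × 10140 = 507000.
Difference = 20280 frames; B is ahead of A.

20280 frames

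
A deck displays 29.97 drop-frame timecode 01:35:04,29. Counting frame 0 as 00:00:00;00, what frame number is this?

170977

Complete 10-minute blocks: 9, each 17982 frames → 161838.
Remaining 5 whole minutes in the current block: 1800 + 4 × 1798 = 8992 frames.
Within the current minute: 4 × 30 + 29 − 2 = 147 (labels ;00/;01 skipped at this minute). Total = 161838 + 8992 + 147 = 170977.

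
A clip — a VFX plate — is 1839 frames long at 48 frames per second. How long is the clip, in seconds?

38.3125 seconds

Running time = 1839 / (48) = 38.3125 s.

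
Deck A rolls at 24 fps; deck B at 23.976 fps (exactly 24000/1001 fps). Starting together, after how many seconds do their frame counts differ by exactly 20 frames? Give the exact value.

5005/6 seconds

The gap grows by |24000/1001 − 24| = 24/1001 frames per second.
Time for a 20-frame gap: 20 ÷ (24/1001) = 5005/6 s.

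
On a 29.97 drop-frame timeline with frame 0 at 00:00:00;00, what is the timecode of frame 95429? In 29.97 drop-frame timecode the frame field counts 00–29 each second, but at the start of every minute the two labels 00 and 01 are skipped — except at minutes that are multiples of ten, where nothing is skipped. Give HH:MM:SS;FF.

Each 10-minute DF block holds 10 × 60 × 30 − 9 × 2 = 17982 frames. 95429 ÷ 17982 → 5 full blocks, remainder 5519.
Within the partial block the first minute is 1800 frames and each further minute 1798, so 3 further minute boundaries passed. Total skipped labels = 18 × 5 + 2 × 3 = 96.
Non-drop label index = 95429 + 96 = 95525; at 30 labels/s that is 00:53:04:05, i.e. DF 00:53:04;05.

00:53:04;05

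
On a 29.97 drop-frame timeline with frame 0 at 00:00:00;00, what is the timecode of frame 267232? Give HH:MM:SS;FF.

Ten DF minutes hold 17982 frames, so frame 267232 lies in block 14 (frames 251748–269729) with 15484 frames into that block.
The block's first minute is 1800 frames and the rest 1798 each; 15484 frames reaches minute 8, so 14 × 18 + 8 × 2 = 268 labels have been skipped so far.
Adding those back, label number 267232 + 268 = 267500 at 30 labels/s is 8916 s + 20 f = 2 h 28 min 36 s frame 20, i.e. 02:28:36;20.

02:28:36;20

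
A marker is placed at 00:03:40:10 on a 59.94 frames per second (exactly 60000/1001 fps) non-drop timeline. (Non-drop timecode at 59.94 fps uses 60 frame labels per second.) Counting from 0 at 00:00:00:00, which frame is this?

13210

Total seconds to the label: (0 × 3600 + 3 × 60 + 40) = 220.
Frame index = 220 × 60 + 10 = 13210.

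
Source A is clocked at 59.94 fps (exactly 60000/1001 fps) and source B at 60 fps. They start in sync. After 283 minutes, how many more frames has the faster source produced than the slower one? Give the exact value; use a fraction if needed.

1018800/1001 frames

283 min = 16980 s.
A emits 60000/1001 × 16980 = 1018800000/1001 frames; B emits 60 × 16980 = 1018800.
Difference = 1018800/1001 frames (≈ 1017.7822); B is ahead of A.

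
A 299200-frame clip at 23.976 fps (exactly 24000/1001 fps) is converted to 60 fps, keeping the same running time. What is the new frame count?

748748 frames

Target frames = source frames × (target rate / source rate) = 299200 × (60)/(24000/1001) = 299200 × 1001/400 = 748748.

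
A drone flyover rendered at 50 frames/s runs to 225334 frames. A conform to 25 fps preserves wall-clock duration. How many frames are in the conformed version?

112667 frames

Target frames = source frames × (target rate / source rate) = 225334 × (25)/(50) = 225334 × 1/2 = 112667.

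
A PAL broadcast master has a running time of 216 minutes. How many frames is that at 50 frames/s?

648000 frames

216 min = 12960 s.
Frames = 12960 × 50 = 648000.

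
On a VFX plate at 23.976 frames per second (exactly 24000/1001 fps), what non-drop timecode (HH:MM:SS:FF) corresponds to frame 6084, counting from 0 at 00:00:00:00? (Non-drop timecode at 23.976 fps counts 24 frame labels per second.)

6084 ÷ 24 = 253 full seconds, remainder 12 frames.
253 s = 0 h 4 min 13 s.
Timecode: 00:04:13:12.

00:04:13:12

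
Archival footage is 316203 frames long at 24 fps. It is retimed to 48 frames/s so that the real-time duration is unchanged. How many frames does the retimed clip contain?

Frames at target rate = 316203 × (48) / (24) = 632406.

632406 frames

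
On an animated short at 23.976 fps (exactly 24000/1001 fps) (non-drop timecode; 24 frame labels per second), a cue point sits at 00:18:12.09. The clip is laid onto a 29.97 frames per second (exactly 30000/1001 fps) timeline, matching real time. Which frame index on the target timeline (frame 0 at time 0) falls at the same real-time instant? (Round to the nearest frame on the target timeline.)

frame 32771

Source frame index: (0×3600 + 18×60 + 12) × 24 + 9 = 26217.
Real time: 26217 / (24000/1001) = 8747739/8000 s.
Target frame: (8747739/8000) × (30000/1001) = 131085/4 ≈ 32771.250 → 32771.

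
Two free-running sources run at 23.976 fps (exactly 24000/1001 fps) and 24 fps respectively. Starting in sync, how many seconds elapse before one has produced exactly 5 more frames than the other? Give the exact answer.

5005/24 seconds

The gap grows by |24 − 24000/1001| = 24/1001 frames per second.
Time for a 5-frame gap: 5 ÷ (24/1001) = 5005/24 s.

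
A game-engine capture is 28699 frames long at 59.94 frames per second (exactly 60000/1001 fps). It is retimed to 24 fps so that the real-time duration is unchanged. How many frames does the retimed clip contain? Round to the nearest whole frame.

Frames at target rate = 28699 × (24) / (60000/1001) = 28727699/2500 ≈ 11491.080.
Nearest whole frame: 11491.

11491 frames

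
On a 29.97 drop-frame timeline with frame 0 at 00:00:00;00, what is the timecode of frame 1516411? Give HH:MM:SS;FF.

Ten DF minutes hold 17982 frames, so frame 1516411 lies in block 84 (frames 1510488–1528469) with 5923 frames into that block.
The block's first minute is 1800 frames and the rest 1798 each; 5923 frames reaches minute 3, so 84 × 18 + 3 × 2 = 1518 labels have been skipped so far.
Adding those back, label number 1516411 + 1518 = 1517929 at 30 labels/s is 50597 s + 19 f = 14 h 3 min 17 s frame 19, i.e. 14:03:17;19.

14:03:17;19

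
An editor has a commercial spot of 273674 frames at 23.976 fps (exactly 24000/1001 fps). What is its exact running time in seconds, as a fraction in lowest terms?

136973837/12000 seconds

Running time = 273674 ÷ (24000/1001) = 273674 × 1001/24000 = 136973837/12000 s.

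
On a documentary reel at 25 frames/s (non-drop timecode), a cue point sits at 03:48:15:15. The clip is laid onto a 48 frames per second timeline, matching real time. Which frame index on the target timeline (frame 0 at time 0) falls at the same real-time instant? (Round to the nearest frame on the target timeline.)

frame 657389

Source frame index: (3×3600 + 48×60 + 15) × 25 + 15 = 342390.
Real time: 342390 / (25) = 68478/5 s.
Target frame: (68478/5) × (48) = 3286944/5 ≈ 657388.800 → 657389.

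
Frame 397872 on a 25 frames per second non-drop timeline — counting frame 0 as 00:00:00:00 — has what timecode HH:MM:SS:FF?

04:25:14:22

397872 ÷ 25 = 15914 full seconds, remainder 22 frames.
15914 s = 4 h 25 min 14 s.
Timecode: 04:25:14:22.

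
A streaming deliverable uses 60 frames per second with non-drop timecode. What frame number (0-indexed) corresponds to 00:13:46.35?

Total seconds to the label: (0 × 3600 + 13 × 60 + 46) = 826.
Frame index = 826 × 60 + 35 = 49595.

49595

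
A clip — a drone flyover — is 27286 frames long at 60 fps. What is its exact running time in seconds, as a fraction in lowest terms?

Running time = 27286 ÷ (60) = 27286 × 1/60 = 13643/30 s.

13643/30 seconds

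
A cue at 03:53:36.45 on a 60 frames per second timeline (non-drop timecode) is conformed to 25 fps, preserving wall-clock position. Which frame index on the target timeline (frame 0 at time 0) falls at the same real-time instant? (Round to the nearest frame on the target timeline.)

frame 350419

Source frame index: (3×3600 + 53×60 + 36) × 60 + 45 = 841005.
Real time: 841005 / (60) = 56067/4 s.
Target frame: (56067/4) × (25) = 1401675/4 ≈ 350418.750 → 350419.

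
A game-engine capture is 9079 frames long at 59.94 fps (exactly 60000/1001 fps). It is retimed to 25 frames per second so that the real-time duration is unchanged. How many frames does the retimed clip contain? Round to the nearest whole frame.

Frames at target rate = 9079 × (25) / (60000/1001) = 9088079/2400 ≈ 3786.700.
Nearest whole frame: 3787.

3787 frames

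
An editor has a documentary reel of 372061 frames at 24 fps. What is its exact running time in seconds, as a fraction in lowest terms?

Running time = 372061 ÷ (24) = 372061 × 1/24 = 372061/24 s.

372061/24 seconds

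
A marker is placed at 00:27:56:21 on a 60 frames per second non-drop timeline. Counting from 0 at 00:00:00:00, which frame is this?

frame 100581

Total seconds to the label: (0 × 3600 + 27 × 60 + 56) = 1676.
Frame index = 1676 × 60 + 21 = 100581.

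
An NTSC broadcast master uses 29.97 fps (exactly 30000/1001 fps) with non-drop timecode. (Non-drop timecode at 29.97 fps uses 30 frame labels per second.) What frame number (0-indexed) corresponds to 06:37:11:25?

Total seconds to the label: (6 × 3600 + 37 × 60 + 11) = 23831.
Frame index = 23831 × 30 + 25 = 714955.

714955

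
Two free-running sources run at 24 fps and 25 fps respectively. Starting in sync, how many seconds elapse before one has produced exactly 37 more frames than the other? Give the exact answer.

37 seconds

The gap grows by |25 − 24| = 1 frame per second.
Time for a 37-frame gap: 37 ÷ (1) = 37 s.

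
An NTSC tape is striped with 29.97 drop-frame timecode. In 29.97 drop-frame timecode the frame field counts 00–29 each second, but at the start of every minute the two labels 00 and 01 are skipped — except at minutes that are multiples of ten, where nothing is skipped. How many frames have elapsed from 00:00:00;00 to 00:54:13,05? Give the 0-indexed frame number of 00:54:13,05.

Complete 10-minute blocks: 5, each 17982 frames → 89910.
Remaining 4 whole minutes in the current block: 1800 + 3 × 1798 = 7194 frames.
Within the current minute: 13 × 30 + 5 − 2 = 393 (labels ;00/;01 skipped at this minute). Total = 89910 + 7194 + 393 = 97497.

97497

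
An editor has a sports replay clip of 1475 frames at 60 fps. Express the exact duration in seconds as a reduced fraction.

Running time = 1475 ÷ (60) = 1475 × 1/60 = 295/12 s.

295/12 seconds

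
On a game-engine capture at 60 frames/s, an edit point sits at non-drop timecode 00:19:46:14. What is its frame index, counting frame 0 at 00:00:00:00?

71174

Total seconds to the label: (0 × 3600 + 19 × 60 + 46) = 1186.
Frame index = 1186 × 60 + 14 = 71174.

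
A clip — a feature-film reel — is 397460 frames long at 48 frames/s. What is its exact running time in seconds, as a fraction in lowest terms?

Running time = 397460 ÷ (48) = 397460 × 1/48 = 99365/12 s.

99365/12 seconds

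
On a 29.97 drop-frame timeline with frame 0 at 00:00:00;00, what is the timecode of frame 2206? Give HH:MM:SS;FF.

00:01:13;18

Each 10-minute DF block holds 10 × 60 × 30 − 9 × 2 = 17982 frames. 2206 ÷ 17982 → 0 full blocks, remainder 2206.
Within the partial block the first minute is 1800 frames and each further minute 1798, so 1 further minute boundary passed. Total skipped labels = 18 × 0 + 2 × 1 = 2.
Non-drop label index = 2206 + 2 = 2208; at 30 labels/s that is 00:01:13:18, i.e. DF 00:01:13;18.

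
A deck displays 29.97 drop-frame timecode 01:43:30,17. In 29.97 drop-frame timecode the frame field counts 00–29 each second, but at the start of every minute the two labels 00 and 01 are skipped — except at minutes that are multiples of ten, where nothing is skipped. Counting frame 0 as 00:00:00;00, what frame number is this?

186131

Complete 10-minute blocks: 10, each 17982 frames → 179820.
Remaining 3 whole minutes in the current block: 1800 + 2 × 1798 = 5396 frames.
Within the current minute: 30 × 30 + 17 − 2 = 915 (labels ;00/;01 skipped at this minute). Total = 179820 + 5396 + 915 = 186131.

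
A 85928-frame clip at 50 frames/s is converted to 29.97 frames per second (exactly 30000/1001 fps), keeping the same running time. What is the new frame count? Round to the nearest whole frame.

Frames at target rate = 85928 × (30000/1001) / (50) = 51556800/1001 ≈ 51505.295.
Nearest whole frame: 51505.

51505 frames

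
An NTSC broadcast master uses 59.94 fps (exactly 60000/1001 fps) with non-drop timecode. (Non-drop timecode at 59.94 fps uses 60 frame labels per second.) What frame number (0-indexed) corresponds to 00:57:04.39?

205479

Total seconds to the label: (0 × 3600 + 57 × 60 + 4) = 3424.
Frame index = 3424 × 60 + 39 = 205479.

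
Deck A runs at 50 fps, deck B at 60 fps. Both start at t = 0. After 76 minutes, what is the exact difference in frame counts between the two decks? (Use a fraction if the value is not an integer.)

76 min = 4560 s.
A emits 50 × 4560 = 228000 frames; B emits 60 × 4560 = 273600.
Difference = 45600 frames; B is ahead of A.

45600 frames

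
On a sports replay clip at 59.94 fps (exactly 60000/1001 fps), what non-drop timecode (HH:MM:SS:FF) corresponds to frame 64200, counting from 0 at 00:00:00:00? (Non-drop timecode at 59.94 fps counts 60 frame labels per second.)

64200 ÷ 60 = 1070 full seconds, remainder 0 frames.
1070 s = 0 h 17 min 50 s.
Timecode: 00:17:50:00.

00:17:50:00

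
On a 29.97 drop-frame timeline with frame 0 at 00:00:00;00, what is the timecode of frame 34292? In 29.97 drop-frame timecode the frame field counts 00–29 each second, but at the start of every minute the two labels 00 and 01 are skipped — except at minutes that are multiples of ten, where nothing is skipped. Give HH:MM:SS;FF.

Each 10-minute DF block holds 10 × 60 × 30 − 9 × 2 = 17982 frames. 34292 ÷ 17982 → 1 full block, remainder 16310.
Within the partial block the first minute is 1800 frames and each further minute 1798, so 9 further minute boundaries passed. Total skipped labels = 18 × 1 + 2 × 9 = 36.
Non-drop label index = 34292 + 36 = 34328; at 30 labels/s that is 00:19:04:08, i.e. DF 00:19:04;08.

00:19:04;08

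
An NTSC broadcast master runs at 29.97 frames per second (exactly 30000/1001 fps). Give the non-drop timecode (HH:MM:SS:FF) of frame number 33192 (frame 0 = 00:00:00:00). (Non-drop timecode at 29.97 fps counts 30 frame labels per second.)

33192 ÷ 30 = 1106 full seconds, remainder 12 frames.
1106 s = 0 h 18 min 26 s.
Timecode: 00:18:26:12.

00:18:26:12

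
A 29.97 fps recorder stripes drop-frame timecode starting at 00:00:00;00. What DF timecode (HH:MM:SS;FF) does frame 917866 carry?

Each 10-minute DF block holds 10 × 60 × 30 − 9 × 2 = 17982 frames. 917866 ÷ 17982 → 51 full blocks, remainder 784.
Within the partial block the first minute is 1800 frames and each further minute 1798, so 0 further minute boundaries passed. Total skipped labels = 18 × 51 + 2 × 0 = 918.
Non-drop label index = 917866 + 918 = 918784; at 30 labels/s that is 08:30:26:04, i.e. DF 08:30:26;04.

08:30:26;04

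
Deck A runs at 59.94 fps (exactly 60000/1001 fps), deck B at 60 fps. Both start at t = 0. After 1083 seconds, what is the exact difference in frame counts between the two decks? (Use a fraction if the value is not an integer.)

A emits 60000/1001 × 1083 = 64980000/1001 frames; B emits 60 × 1083 = 64980.
Difference = 64980/1001 frames (≈ 64.9151); B is ahead of A.

64980/1001 frames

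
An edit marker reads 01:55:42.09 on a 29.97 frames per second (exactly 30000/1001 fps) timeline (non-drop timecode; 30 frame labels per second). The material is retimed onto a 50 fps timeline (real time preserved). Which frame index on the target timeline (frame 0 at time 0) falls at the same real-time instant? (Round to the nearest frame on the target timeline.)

Source frame index: (1×3600 + 55×60 + 42) × 30 + 9 = 208269.
Real time: 208269 / (30000/1001) = 69492423/10000 s.
Target frame: (69492423/10000) × (50) = 69492423/200 ≈ 347462.115 → 347462.

frame 347462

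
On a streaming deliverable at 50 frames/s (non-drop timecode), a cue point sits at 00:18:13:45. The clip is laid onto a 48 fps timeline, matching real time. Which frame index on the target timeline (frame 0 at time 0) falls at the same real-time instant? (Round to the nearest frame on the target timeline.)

frame 52507

Source frame index: (0×3600 + 18×60 + 13) × 50 + 45 = 54695.
Real time: 54695 / (50) = 10939/10 s.
Target frame: (10939/10) × (48) = 262536/5 ≈ 52507.200 → 52507.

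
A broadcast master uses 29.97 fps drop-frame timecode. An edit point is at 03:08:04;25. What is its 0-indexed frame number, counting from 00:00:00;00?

338205

As if non-drop at 30 labels/s: (3 × 3600 + 8 × 60 + 4) × 30 + 25 = 338545.
Minute boundaries passed: 188; those not divisible by 10: 188 − 18 = 170; dropped labels = 2 × 170 = 340.
Actual frame index = 338545 − 340 = 338205.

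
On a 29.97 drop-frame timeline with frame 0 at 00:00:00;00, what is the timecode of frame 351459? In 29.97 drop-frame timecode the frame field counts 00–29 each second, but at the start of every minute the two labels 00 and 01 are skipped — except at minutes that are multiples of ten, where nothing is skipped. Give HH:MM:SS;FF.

03:15:27;01

Each 10-minute DF block holds 10 × 60 × 30 − 9 × 2 = 17982 frames. 351459 ÷ 17982 → 19 full blocks, remainder 9801.
Within the partial block the first minute is 1800 frames and each further minute 1798, so 5 further minute boundaries passed. Total skipped labels = 18 × 19 + 2 × 5 = 352.
Non-drop label index = 351459 + 352 = 351811; at 30 labels/s that is 03:15:27:01, i.e. DF 03:15:27;01.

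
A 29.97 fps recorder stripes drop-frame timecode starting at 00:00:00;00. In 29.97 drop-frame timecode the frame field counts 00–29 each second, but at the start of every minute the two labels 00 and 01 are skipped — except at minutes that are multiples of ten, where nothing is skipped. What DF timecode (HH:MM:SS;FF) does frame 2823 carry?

Each 10-minute DF block holds 10 × 60 × 30 − 9 × 2 = 17982 frames. 2823 ÷ 17982 → 0 full blocks, remainder 2823.
Within the partial block the first minute is 1800 frames and each further minute 1798, so 1 further minute boundary passed. Total skipped labels = 18 × 0 + 2 × 1 = 2.
Non-drop label index = 2823 + 2 = 2825; at 30 labels/s that is 00:01:34:05, i.e. DF 00:01:34;05.

00:01:34;05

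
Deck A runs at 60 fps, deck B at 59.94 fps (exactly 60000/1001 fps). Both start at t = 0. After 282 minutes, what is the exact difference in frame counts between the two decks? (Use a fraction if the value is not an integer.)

282 min = 16920 s.
A emits 60 × 16920 = 1015200 frames; B emits 60000/1001 × 16920 = 1015200000/1001.
Difference = 1015200/1001 frames (≈ 1014.1858); B is behind A.

1015200/1001 frames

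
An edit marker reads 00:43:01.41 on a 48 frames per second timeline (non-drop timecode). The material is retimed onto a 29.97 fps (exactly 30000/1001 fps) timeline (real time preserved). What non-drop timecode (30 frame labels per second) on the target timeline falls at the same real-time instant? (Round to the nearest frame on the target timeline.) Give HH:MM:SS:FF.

Source frame index: (0×3600 + 43×60 + 1) × 48 + 41 = 123929.
Real time: 123929 / (48) = 123929/48 s.
Target frame: (123929/48) × (30000/1001) = 5958125/77 ≈ 77378.247 → 77378.
At 30 labels/s: frame 77378 → 00:42:59:08.

00:42:59:08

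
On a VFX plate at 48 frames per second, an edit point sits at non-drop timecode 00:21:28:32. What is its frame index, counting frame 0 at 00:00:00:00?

61856

Total seconds to the label: (0 × 3600 + 21 × 60 + 28) = 1288.
Frame index = 1288 × 48 + 32 = 61856.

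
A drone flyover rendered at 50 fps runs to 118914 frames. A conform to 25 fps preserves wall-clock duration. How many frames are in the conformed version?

Target frames = source frames × (target rate / source rate) = 118914 × (25)/(50) = 118914 × 1/2 = 59457.

59457 frames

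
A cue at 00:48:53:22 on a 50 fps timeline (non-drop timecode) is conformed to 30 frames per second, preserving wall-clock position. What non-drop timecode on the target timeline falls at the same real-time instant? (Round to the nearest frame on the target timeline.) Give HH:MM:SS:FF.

00:48:53:13

Source frame index: (0×3600 + 48×60 + 53) × 50 + 22 = 146672.
Real time: 146672 / (50) = 73336/25 s.
Target frame: (73336/25) × (30) = 440016/5 ≈ 88003.200 → 88003.
At 30 labels/s: frame 88003 → 00:48:53:13.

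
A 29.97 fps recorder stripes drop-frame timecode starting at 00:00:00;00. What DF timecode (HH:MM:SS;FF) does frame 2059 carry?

00:01:08;21

Each 10-minute DF block holds 10 × 60 × 30 − 9 × 2 = 17982 frames. 2059 ÷ 17982 → 0 full blocks, remainder 2059.
Within the partial block the first minute is 1800 frames and each further minute 1798, so 1 further minute boundary passed. Total skipped labels = 18 × 0 + 2 × 1 = 2.
Non-drop label index = 2059 + 2 = 2061; at 30 labels/s that is 00:01:08:21, i.e. DF 00:01:08;21.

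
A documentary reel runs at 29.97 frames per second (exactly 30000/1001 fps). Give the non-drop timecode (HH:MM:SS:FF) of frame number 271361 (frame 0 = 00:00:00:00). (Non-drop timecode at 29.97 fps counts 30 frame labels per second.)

271361 ÷ 30 = 9045 full seconds, remainder 11 frames.
9045 s = 2 h 30 min 45 s.
Timecode: 02:30:45:11.

02:30:45:11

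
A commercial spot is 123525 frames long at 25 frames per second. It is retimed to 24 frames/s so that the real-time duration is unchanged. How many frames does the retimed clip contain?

118584 frames

Target frames = source frames × (target rate / source rate) = 123525 × (24)/(25) = 123525 × 24/25 = 118584.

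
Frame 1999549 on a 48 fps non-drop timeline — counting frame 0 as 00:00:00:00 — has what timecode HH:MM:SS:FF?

11:34:17:13

1999549 ÷ 48 = 41657 full seconds, remainder 13 frames.
41657 s = 11 h 34 min 17 s.
Timecode: 11:34:17:13.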